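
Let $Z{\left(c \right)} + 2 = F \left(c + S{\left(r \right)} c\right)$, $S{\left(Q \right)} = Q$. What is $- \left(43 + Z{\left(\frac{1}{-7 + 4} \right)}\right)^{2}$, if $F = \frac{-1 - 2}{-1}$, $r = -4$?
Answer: $-1936$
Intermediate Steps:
$F = 3$ ($F = \left(-1 - 2\right) \left(-1\right) = \left(-3\right) \left(-1\right) = 3$)
$Z{\left(c \right)} = -2 - 9 c$ ($Z{\left(c \right)} = -2 + 3 \left(c - 4 c\right) = -2 + 3 \left(- 3 c\right) = -2 - 9 c$)
$- \left(43 + Z{\left(\frac{1}{-7 + 4} \right)}\right)^{2} = - \left(43 - \left(2 + \frac{9}{-7 + 4}\right)\right)^{2} = - \left(43 - \left(2 + \frac{9}{-3}\right)\right)^{2} = - \left(43 - -1\right)^{2} = - \left(43 + \left(-2 + 3\right)\right)^{2} = - \left(43 + 1\right)^{2} = - 44^{2} = \left(-1\right) 1936 = -1936$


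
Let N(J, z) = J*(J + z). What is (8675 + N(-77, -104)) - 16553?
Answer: 6059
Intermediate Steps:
(8675 + N(-77, -104)) - 16553 = (8675 - 77*(-77 - 104)) - 16553 = (8675 - 77*(-181)) - 16553 = (8675 + 13937) - 16553 = 22612 - 16553 = 6059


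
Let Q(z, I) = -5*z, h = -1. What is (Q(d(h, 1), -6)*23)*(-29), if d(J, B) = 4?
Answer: 13340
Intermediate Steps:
(Q(d(h, 1), -6)*23)*(-29) = (-5*4*23)*(-29) = -20*23*(-29) = -460*(-29) = 13340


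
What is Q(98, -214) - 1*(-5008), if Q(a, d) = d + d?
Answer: 4580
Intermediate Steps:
Q(a, d) = 2*d
Q(98, -214) - 1*(-5008) = 2*(-214) - 1*(-5008) = -428 + 5008 = 4580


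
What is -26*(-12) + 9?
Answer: 321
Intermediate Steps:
-26*(-12) + 9 = 312 + 9 = 321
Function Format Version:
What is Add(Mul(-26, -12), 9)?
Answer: 321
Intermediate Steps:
Add(Mul(-26, -12), 9) = Add(312, 9) = 321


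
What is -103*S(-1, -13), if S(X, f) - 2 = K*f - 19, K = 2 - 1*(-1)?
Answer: 5768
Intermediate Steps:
K = 3 (K = 2 + 1 = 3)
S(X, f) = -17 + 3*f (S(X, f) = 2 + (3*f - 19) = 2 + (-19 + 3*f) = -17 + 3*f)
-103*S(-1, -13) = -103*(-17 + 3*(-13)) = -103*(-17 - 39) = -103*(-56) = 5768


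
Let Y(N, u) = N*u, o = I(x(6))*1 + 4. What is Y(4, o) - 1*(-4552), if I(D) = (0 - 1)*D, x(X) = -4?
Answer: 4584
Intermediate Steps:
I(D) = -D
o = 8 (o = -1*(-4)*1 + 4 = 4*1 + 4 = 4 + 4 = 8)
Y(4, o) - 1*(-4552) = 4*8 - 1*(-4552) = 32 + 4552 = 4584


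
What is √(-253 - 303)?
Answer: 2*I*√139 ≈ 23.58*I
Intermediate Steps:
√(-253 - 303) = √(-556) = 2*I*√139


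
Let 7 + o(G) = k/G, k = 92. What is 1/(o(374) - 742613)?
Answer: -187/138869894 ≈ -1.3466e-6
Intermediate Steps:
o(G) = -7 + 92/G
1/(o(374) - 742613) = 1/((-7 + 92/374) - 742613) = 1/((-7 + 92*(1/374)) - 742613) = 1/((-7 + 46/187) - 742613) = 1/(-1263/187 - 742613) = 1/(-138869894/187) = -187/138869894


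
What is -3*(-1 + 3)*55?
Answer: -330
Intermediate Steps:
-3*(-1 + 3)*55 = -3*2*55 = -6*55 = -330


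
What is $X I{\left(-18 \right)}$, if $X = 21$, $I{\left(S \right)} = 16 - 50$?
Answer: $-714$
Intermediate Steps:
$I{\left(S \right)} = -34$ ($I{\left(S \right)} = 16 - 50 = -34$)
$X I{\left(-18 \right)} = 21 \left(-34\right) = -714$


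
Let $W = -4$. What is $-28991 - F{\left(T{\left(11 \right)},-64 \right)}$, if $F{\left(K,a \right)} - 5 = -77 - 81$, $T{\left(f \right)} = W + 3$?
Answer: $-28838$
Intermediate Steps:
$T{\left(f \right)} = -1$ ($T{\left(f \right)} = -4 + 3 = -1$)
$F{\left(K,a \right)} = -153$ ($F{\left(K,a \right)} = 5 - 158 = -153$)
$-28991 - F{\left(T{\left(11 \right)},-64 \right)} = -28991 - -153 = -28991 + 153 = -28838$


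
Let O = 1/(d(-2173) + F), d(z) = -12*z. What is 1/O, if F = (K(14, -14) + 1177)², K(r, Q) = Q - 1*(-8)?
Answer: 1397317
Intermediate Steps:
K(r, Q) = 8 + Q (K(r, Q) = Q + 8 = 8 + Q)
F = 1371241 (F = ((8 - 14) + 1177)² = (-6 + 1177)² = 1171² = 1371241)
O = 1/1397317 (O = 1/(-12*(-2173) + 1371241) = 1/(26076 + 1371241) = 1/1397317 ≈ 7.1566e-7)
1/O = 1/(1/1397317) = 1397317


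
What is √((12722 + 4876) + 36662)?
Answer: 2*√13565 ≈ 232.94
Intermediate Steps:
√((12722 + 4876) + 36662) = √(17598 + 36662) = √54260 = 2*√13565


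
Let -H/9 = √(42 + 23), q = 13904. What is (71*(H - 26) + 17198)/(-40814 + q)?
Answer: -7676/13455 + 71*√65/2990 ≈ -0.37905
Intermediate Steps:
H = -9*√65 (H = -9*√(42 + 23) = -9*√65 ≈ -72.560)
(71*(H - 26) + 17198)/(-40814 + q) = (71*(-9*√65 - 26) + 17198)/(-40814 + 13904) = (71*(-26 - 9*√65) + 17198)/(-26910) = ((-1846 - 639*√65) + 17198)*(-1/26910) = (15352 - 639*√65)*(-1/26910) = -7676/13455 + 71*√65/2990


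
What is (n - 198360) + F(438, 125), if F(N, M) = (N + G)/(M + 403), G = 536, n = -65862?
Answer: -69754121/264 ≈ -2.6422e+5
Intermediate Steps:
F(N, M) = (536 + N)/(403 + M) (F(N, M) = (N + 536)/(M + 403) = (536 + N)/(403 + M))
(n - 198360) + F(438, 125) = (-65862 - 198360) + (536 + 438)/(403 + 125) = -264222 + 974/528 = -264222 + (1/528)*974 = -264222 + 487/264 = -69754121/264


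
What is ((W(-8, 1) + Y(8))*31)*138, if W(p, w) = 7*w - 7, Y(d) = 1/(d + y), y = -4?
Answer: 2139/2 ≈ 1069.5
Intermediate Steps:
Y(d) = 1/(-4 + d) (Y(d) = 1/(d - 4) = 1/(-4 + d))
W(p, w) = -7 + 7*w
((W(-8, 1) + Y(8))*31)*138 = (((-7 + 7*1) + 1/(-4 + 8))*31)*138 = (((-7 + 7) + 1/4)*31)*138 = ((0 + ¼)*31)*138 = ((¼)*31)*138 = (31/4)*138 = 2139/2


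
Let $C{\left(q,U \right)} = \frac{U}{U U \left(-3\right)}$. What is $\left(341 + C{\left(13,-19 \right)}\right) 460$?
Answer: $\frac{8941480}{57} \approx 1.5687 \cdot 10^{5}$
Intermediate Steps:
$C{\left(q,U \right)} = - \frac{1}{3 U}$ ($C{\left(q,U \right)} = \frac{U}{U^{2} \left(-3\right)} = \frac{U}{\left(-3\right) U^{2}} = U \left(- \frac{1}{3 U^{2}}\right) = - \frac{1}{3 U}$)
$\left(341 + C{\left(13,-19 \right)}\right) 460 = \left(341 - \frac{1}{3 \left(-19\right)}\right) 460 = \left(341 - - \frac{1}{57}\right) 460 = \left(341 + \frac{1}{57}\right) 460 = \frac{19438}{57} \cdot 460 = \frac{8941480}{57}$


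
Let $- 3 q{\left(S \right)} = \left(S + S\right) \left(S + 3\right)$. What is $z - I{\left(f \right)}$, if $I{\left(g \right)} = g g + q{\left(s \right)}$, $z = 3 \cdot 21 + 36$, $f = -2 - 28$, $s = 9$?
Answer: $-729$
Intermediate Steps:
$f = -30$
$z = 99$ ($z = 63 + 36 = 99$)
$q{\left(S \right)} = - \frac{2 S \left(3 + S\right)}{3}$ ($q{\left(S \right)} = - \frac{\left(S + S\right) \left(S + 3\right)}{3} = - \frac{2 S \left(3 + S\right)}{3}$)
$I{\left(g \right)} = -72 + g^{2}$ ($I{\left(g \right)} = g g - 6 \left(3 + 9\right) = g^{2} - 6 \cdot 12 = g^{2} - 72 = -72 + g^{2}$)
$z - I{\left(f \right)} = 99 - \left(-72 + \left(-30\right)^{2}\right) = 99 - \left(-72 + 900\right) = 99 - 828 = -729$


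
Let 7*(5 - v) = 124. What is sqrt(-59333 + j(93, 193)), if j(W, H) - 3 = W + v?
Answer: 2*I*sqrt(725809)/7 ≈ 243.41*I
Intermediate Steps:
v = -89/7 (v = 5 - 1/7*124 = 5 - 124/7 = -89/7 ≈ -12.714)
j(W, H) = -68/7 + W (j(W, H) = 3 + (W - 89/7) = 3 + (-89/7 + W) = -68/7 + W)
sqrt(-59333 + j(93, 193)) = sqrt(-59333 + (-68/7 + 93)) = sqrt(-59333 + 583/7) = sqrt(-414748/7) = 2*I*sqrt(725809)/7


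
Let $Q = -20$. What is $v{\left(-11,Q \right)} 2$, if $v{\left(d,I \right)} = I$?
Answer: $-40$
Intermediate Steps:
$v{\left(-11,Q \right)} 2 = \left(-20\right) 2 = -40$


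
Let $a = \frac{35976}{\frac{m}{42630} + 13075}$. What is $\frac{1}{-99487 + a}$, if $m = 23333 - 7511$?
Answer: $- \frac{11612564}{1155267203483} \approx -1.0052 \cdot 10^{-5}$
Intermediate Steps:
$m = 15822$
$a = \frac{31951185}{11612564}$ ($a = \frac{35976}{\frac{15822}{42630} + 13075} = \frac{35976}{15822 \cdot \frac{1}{42630} + 13075} = \frac{35976}{\frac{2637}{7105} + 13075} = \frac{35976}{\frac{92900512}{7105}} = 35976 \cdot \frac{7105}{92900512} = \frac{31951185}{11612564} \approx 2.7514$)
$\frac{1}{-99487 + a} = \frac{1}{-99487 + \frac{31951185}{11612564}} = \frac{1}{- \frac{1155267203483}{11612564}} = - \frac{11612564}{1155267203483}$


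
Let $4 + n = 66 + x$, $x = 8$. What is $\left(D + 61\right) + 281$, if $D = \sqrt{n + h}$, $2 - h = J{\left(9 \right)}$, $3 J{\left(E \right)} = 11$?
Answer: $342 + \frac{\sqrt{615}}{3} \approx 350.27$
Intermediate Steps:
$J{\left(E \right)} = \frac{11}{3}$ ($J{\left(E \right)} = \frac{1}{3} \cdot 11 = \frac{11}{3}$)
$h = - \frac{5}{3}$ ($h = 2 - \frac{11}{3} = - \frac{5}{3} \approx -1.6667$)
$n = 70$ ($n = -4 + \left(66 + 8\right) = -4 + 74 = 70$)
$D = \frac{\sqrt{615}}{3}$ ($D = \sqrt{70 - \frac{5}{3}} = \sqrt{\frac{205}{3}} = \frac{\sqrt{615}}{3} \approx 8.2664$)
$\left(D + 61\right) + 281 = \left(\frac{\sqrt{615}}{3} + 61\right) + 281 = \left(61 + \frac{\sqrt{615}}{3}\right) + 281 = 342 + \frac{\sqrt{615}}{3}$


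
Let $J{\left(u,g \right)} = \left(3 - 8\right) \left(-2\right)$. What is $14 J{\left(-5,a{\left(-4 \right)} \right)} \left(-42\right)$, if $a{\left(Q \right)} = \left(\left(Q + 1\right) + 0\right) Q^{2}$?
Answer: $-5880$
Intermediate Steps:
$a{\left(Q \right)} = Q^{2} \left(1 + Q\right)$ ($a{\left(Q \right)} = \left(\left(1 + Q\right) + 0\right) Q^{2} = \left(1 + Q\right) Q^{2} = Q^{2} \left(1 + Q\right)$)
$J{\left(u,g \right)} = 10$ ($J{\left(u,g \right)} = \left(3 - 8\right) \left(-2\right) = \left(-5\right) \left(-2\right) = 10$)
$14 J{\left(-5,a{\left(-4 \right)} \right)} \left(-42\right) = 14 \cdot 10 \left(-42\right) = 140 \left(-42\right) = -5880$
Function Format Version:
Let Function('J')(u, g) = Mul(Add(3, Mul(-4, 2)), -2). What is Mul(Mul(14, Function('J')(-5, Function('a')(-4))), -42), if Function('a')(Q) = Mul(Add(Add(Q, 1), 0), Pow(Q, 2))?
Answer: -5880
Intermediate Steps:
Function('a')(Q) = Mul(Pow(Q, 2), Add(1, Q)) (Function('a')(Q) = Mul(Add(Add(1, Q), 0), Pow(Q, 2)) = Mul(Add(1, Q), Pow(Q, 2)) = Mul(Pow(Q, 2), Add(1, Q)))
Function('J')(u, g) = 10 (Function('J')(u, g) = Mul(Add(3, -8), -2) = Mul(-5, -2) = 10)
Mul(Mul(14, Function('J')(-5, Function('a')(-4))), -42) = Mul(Mul(14, 10), -42) = Mul(140, -42) = -5880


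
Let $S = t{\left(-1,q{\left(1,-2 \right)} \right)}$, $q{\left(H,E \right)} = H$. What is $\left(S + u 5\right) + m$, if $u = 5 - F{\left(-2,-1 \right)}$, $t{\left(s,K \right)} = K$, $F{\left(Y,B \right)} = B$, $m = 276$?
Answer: $307$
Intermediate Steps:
$S = 1$
$u = 6$ ($u = 5 - -1 = 5 + 1 = 6$)
$\left(S + u 5\right) + m = \left(1 + 6 \cdot 5\right) + 276 = \left(1 + 30\right) + 276 = 31 + 276 = 307$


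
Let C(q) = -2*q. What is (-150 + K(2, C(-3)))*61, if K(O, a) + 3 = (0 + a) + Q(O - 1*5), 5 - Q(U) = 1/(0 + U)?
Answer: -25925/3 ≈ -8641.7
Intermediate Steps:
Q(U) = 5 - 1/U (Q(U) = 5 - 1/(0 + U) = 5 - 1/U)
K(O, a) = 2 + a - 1/(-5 + O) (K(O, a) = -3 + ((0 + a) + (5 - 1/(O - 1*5))) = -3 + (a + (5 - 1/(O - 5))) = -3 + (a + (5 - 1/(-5 + O))) = -3 + (5 + a - 1/(-5 + O)) = 2 + a - 1/(-5 + O))
(-150 + K(2, C(-3)))*61 = (-150 + (-1 + (-5 + 2)*(2 - 2*(-3)))/(-5 + 2))*61 = (-150 + (-1 - 3*(2 + 6))/(-3))*61 = (-150 - (-1 - 3*8)/3)*61 = (-150 - (-1 - 24)/3)*61 = (-150 - ⅓*(-25))*61 = (-150 + 25/3)*61 = -425/3*61 = -25925/3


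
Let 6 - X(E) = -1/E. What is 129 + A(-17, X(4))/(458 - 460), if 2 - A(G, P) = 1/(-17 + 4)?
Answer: 3327/26 ≈ 127.96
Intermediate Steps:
X(E) = 6 + 1/E (X(E) = 6 - (-1)/E = 6 + 1/E)
A(G, P) = 27/13 (A(G, P) = 2 - 1/(-17 + 4) = 2 - 1/(-13) = 2 - 1*(-1/13) = 2 + 1/13 = 27/13)
129 + A(-17, X(4))/(458 - 460) = 129 + (27/13)/(458 - 460) = 129 + (27/13)/(-2) = 129 - ½*27/13 = 129 - 27/26 = 3327/26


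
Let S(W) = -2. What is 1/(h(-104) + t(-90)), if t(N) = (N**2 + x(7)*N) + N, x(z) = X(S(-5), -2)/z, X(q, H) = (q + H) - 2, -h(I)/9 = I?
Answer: 7/63162 ≈ 0.00011083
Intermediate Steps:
h(I) = -9*I
X(q, H) = -2 + H + q (X(q, H) = (H + q) - 2 = -2 + H + q)
x(z) = -6/z (x(z) = (-2 - 2 - 2)/z = -6/z)
t(N) = N**2 + N/7 (t(N) = (N**2 + (-6/7)*N) + N = (N**2 + (-6*1/7)*N) + N = (N**2 - 6*N/7) + N = N**2 + N/7)
1/(h(-104) + t(-90)) = 1/(-9*(-104) - 90*(1/7 - 90)) = 1/(936 - 90*(-629/7)) = 1/(936 + 56610/7) = 1/(63162/7) = 7/63162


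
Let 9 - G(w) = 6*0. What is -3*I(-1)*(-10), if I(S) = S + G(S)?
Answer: 240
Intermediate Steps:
G(w) = 9 (G(w) = 9 - 6*0 = 9 - 1*0 = 9 + 0 = 9)
I(S) = 9 + S (I(S) = S + 9 = 9 + S)
-3*I(-1)*(-10) = -3*(9 - 1)*(-10) = -3*8*(-10) = -24*(-10) = 240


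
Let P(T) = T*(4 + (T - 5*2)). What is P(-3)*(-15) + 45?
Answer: -360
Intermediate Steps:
P(T) = T*(-6 + T) (P(T) = T*(4 + (T - 10)) = T*(4 + (-10 + T)) = T*(-6 + T))
P(-3)*(-15) + 45 = -3*(-6 - 3)*(-15) + 45 = -3*(-9)*(-15) + 45 = 27*(-15) + 45 = -405 + 45 = -360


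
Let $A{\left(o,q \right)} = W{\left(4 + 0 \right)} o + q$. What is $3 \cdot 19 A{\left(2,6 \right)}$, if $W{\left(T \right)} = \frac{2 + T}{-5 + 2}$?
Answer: $114$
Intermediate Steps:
$W{\left(T \right)} = - \frac{2}{3} - \frac{T}{3}$ ($W{\left(T \right)} = \frac{2 + T}{-3} = \left(2 + T\right) \left(- \frac{1}{3}\right) = - \frac{2}{3} - \frac{T}{3}$)
$A{\left(o,q \right)} = q - 2 o$ ($A{\left(o,q \right)} = \left(- \frac{2}{3} - \frac{4 + 0}{3}\right) o + q = \left(- \frac{2}{3} - \frac{4}{3}\right) o + q = - 2 o + q = q - 2 o$)
$3 \cdot 19 A{\left(2,6 \right)} = 3 \cdot 19 \left(6 - 4\right) = 57 \left(6 - 4\right) = 57 \cdot 2 = 114$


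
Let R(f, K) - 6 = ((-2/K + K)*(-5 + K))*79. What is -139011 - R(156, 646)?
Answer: -10611084314/323 ≈ -3.2852e+7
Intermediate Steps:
R(f, K) = 6 + 79*(-5 + K)*(K - 2/K) (R(f, K) = 6 + ((-2/K + K)*(-5 + K))*79 = 6 + ((K - 2/K)*(-5 + K))*79 = 6 + ((-5 + K)*(K - 2/K))*79 = 6 + 79*(-5 + K)*(K - 2/K))
-139011 - R(156, 646) = -139011 - (-152 - 395*646 + 79*646² + 790/646) = -139011 - (-152 - 255170 + 79*417316 + 790*(1/646)) = -139011 - (-152 - 255170 + 32967964 + 395/323) = -139011 - 1*10566183761/323 = -139011 - 10566183761/323 = -10611084314/323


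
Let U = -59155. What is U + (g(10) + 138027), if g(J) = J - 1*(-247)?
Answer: 79129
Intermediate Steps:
g(J) = 247 + J (g(J) = J + 247 = 247 + J)
U + (g(10) + 138027) = -59155 + ((247 + 10) + 138027) = -59155 + (257 + 138027) = -59155 + 138284 = 79129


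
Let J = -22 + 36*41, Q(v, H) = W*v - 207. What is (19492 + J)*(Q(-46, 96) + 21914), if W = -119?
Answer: 569333226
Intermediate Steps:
Q(v, H) = -207 - 119*v (Q(v, H) = -119*v - 207 = -207 - 119*v)
J = 1454 (J = -22 + 1476 = 1454)
(19492 + J)*(Q(-46, 96) + 21914) = (19492 + 1454)*((-207 - 119*(-46)) + 21914) = 20946*((-207 + 5474) + 21914) = 20946*(5267 + 21914) = 20946*27181 = 569333226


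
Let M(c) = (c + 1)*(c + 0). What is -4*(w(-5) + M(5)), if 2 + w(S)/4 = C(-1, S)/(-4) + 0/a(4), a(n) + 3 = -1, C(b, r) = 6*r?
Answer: -208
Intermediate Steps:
a(n) = -4 (a(n) = -3 - 1 = -4)
w(S) = -8 - 6*S (w(S) = -8 + 4*((6*S)/(-4) + 0/(-4)) = -8 + 4*((6*S)*(-¼) + 0*(-¼)) = -8 + 4*(-3*S/2 + 0) = -8 + 4*(-3*S/2) = -8 - 6*S)
M(c) = c*(1 + c) (M(c) = (1 + c)*c = c*(1 + c))
-4*(w(-5) + M(5)) = -4*((-8 - 6*(-5)) + 5*(1 + 5)) = -4*((-8 + 30) + 5*6) = -4*(22 + 30) = -4*52 = -208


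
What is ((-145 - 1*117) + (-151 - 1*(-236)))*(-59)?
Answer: 10443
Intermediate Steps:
((-145 - 1*117) + (-151 - 1*(-236)))*(-59) = ((-145 - 117) + (-151 + 236))*(-59) = (-262 + 85)*(-59) = -177*(-59) = 10443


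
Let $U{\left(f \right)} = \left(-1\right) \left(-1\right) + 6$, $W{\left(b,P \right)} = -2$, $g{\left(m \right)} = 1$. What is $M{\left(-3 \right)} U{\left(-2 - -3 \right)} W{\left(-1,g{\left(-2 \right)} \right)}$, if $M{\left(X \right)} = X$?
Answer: $42$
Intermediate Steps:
$U{\left(f \right)} = 7$ ($U{\left(f \right)} = 1 + 6 = 7$)
$M{\left(-3 \right)} U{\left(-2 - -3 \right)} W{\left(-1,g{\left(-2 \right)} \right)} = \left(-3\right) 7 \left(-2\right) = \left(-21\right) \left(-2\right) = 42$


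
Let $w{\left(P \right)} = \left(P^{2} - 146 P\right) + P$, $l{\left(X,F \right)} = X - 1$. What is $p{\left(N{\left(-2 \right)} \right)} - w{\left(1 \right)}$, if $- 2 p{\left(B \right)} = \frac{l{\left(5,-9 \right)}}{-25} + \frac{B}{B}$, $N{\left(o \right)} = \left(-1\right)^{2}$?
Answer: $\frac{7179}{50} \approx 143.58$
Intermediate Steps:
$N{\left(o \right)} = 1$
$l{\left(X,F \right)} = -1 + X$ ($l{\left(X,F \right)} = X - 1 = -1 + X$)
$p{\left(B \right)} = - \frac{21}{50}$ ($p{\left(B \right)} = - \frac{\frac{-1 + 5}{-25} + \frac{B}{B}}{2} = - \frac{4 \left(- \frac{1}{25}\right) + 1}{2} = - \frac{- \frac{4}{25} + 1}{2} = \left(- \frac{1}{2}\right) \frac{21}{25} = - \frac{21}{50}$)
$w{\left(P \right)} = P^{2} - 145 P$
$p{\left(N{\left(-2 \right)} \right)} - w{\left(1 \right)} = - \frac{21}{50} - 1 \left(-145 + 1\right) = - \frac{21}{50} - 1 \left(-144\right) = - \frac{21}{50} - -144 = - \frac{21}{50} + 144 = \frac{7179}{50}$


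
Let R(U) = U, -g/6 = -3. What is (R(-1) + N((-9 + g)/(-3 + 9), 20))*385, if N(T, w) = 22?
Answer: 8085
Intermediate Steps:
g = 18 (g = -6*(-3) = 18)
(R(-1) + N((-9 + g)/(-3 + 9), 20))*385 = (-1 + 22)*385 = 21*385 = 8085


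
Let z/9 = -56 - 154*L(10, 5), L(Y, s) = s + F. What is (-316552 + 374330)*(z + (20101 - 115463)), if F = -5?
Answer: -5538945748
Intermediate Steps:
L(Y, s) = -5 + s (L(Y, s) = s - 5 = -5 + s)
z = -504 (z = 9*(-56 - 154*(-5 + 5)) = 9*(-56 - 154*0) = 9*(-56 + 0) = 9*(-56) = -504)
(-316552 + 374330)*(z + (20101 - 115463)) = (-316552 + 374330)*(-504 + (20101 - 115463)) = 57778*(-504 - 95362) = 57778*(-95866) = -5538945748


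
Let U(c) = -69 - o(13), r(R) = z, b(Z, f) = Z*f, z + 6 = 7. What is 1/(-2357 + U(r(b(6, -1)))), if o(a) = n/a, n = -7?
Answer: -13/31531 ≈ -0.00041229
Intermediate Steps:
z = 1 (z = -6 + 7 = 1)
o(a) = -7/a
r(R) = 1
U(c) = -890/13 (U(c) = -69 - (-7)/13 = -69 - 1*(-7/13) = -69 + 7/13 = -890/13)
1/(-2357 + U(r(b(6, -1)))) = 1/(-2357 - 890/13) = 1/(-31531/13) = -13/31531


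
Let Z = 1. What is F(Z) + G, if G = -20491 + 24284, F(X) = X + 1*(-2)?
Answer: 3792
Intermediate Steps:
F(X) = -2 + X (F(X) = X - 2 = -2 + X)
G = 3793
F(Z) + G = (-2 + 1) + 3793 = -1 + 3793 = 3792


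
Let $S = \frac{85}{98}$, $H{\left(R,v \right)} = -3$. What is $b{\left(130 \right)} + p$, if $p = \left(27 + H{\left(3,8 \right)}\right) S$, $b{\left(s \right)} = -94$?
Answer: $- \frac{3586}{49} \approx -73.184$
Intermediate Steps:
$S = \frac{85}{98}$ ($S = 85 \cdot \frac{1}{98} = \frac{85}{98} \approx 0.86735$)
$p = \frac{1020}{49}$ ($p = \left(27 - 3\right) \frac{85}{98} = 24 \cdot \frac{85}{98} = \frac{1020}{49} \approx 20.816$)
$b{\left(130 \right)} + p = -94 + \frac{1020}{49} = - \frac{3586}{49}$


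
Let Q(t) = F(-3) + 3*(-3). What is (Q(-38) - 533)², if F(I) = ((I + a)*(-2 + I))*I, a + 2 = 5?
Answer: 293764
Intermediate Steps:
a = 3 (a = -2 + 5 = 3)
F(I) = I*(-2 + I)*(3 + I) (F(I) = ((I + 3)*(-2 + I))*I = ((3 + I)*(-2 + I))*I = ((-2 + I)*(3 + I))*I = I*(-2 + I)*(3 + I))
Q(t) = -9 (Q(t) = -3*(-6 - 3 + (-3)²) + 3*(-3) = -3*(-6 - 3 + 9) - 9 = -3*0 - 9 = 0 - 9 = -9)
(Q(-38) - 533)² = (-9 - 533)² = (-542)² = 293764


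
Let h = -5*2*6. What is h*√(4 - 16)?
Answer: -120*I*√3 ≈ -207.85*I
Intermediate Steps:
h = -60 (h = -10*6 = -60)
h*√(4 - 16) = -60*√(4 - 16) = -120*I*√3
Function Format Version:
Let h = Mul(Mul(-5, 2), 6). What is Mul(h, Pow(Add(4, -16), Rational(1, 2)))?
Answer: Mul(-120, I, Pow(3, Rational(1, 2))) ≈ Mul(-207.85, I)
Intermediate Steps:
h = -60 (h = Mul(-10, 6) = -60)
Mul(h, Pow(Add(4, -16), Rational(1, 2))) = Mul(-60, Pow(Add(4, -16), Rational(1, 2))) = Mul(-60, Pow(-12, Rational(1, 2))) = Mul(-60, Mul(2, I, Pow(3, Rational(1, 2)))) = Mul(-120, I, Pow(3, Rational(1, 2)))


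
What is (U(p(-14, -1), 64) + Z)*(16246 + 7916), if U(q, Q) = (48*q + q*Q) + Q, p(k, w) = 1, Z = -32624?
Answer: -784008576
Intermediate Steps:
U(q, Q) = Q + 48*q + Q*q (U(q, Q) = (48*q + Q*q) + Q = Q + 48*q + Q*q)
(U(p(-14, -1), 64) + Z)*(16246 + 7916) = ((64 + 48*1 + 64*1) - 32624)*(16246 + 7916) = ((64 + 48 + 64) - 32624)*24162 = (176 - 32624)*24162 = -32448*24162 = -784008576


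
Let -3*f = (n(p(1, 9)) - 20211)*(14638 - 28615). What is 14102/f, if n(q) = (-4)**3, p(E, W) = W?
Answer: -14102/94461225 ≈ -0.00014929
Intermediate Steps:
n(q) = -64
f = -94461225 (f = -(-64 - 20211)*(14638 - 28615)/3 = -(-20275)*(-13977)/3 = -1/3*283383675 = -94461225)
14102/f = 14102/(-94461225) = 14102*(-1/94461225) = -14102/94461225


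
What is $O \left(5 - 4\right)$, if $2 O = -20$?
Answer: $-10$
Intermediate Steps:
$O = -10$ ($O = \frac{1}{2} \left(-20\right) = -10$)
$O \left(5 - 4\right) = - 10 \left(5 - 4\right) = \left(-10\right) 1 = -10$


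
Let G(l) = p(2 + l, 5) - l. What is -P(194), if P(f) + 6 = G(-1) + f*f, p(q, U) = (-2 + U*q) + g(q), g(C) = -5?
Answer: -37629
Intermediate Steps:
p(q, U) = -7 + U*q (p(q, U) = (-2 + U*q) - 5 = -7 + U*q)
G(l) = 3 + 4*l (G(l) = (-7 + 5*(2 + l)) - l = (-7 + (10 + 5*l)) - l = (3 + 5*l) - l = 3 + 4*l)
P(f) = -7 + f² (P(f) = -6 + ((3 + 4*(-1)) + f*f) = -6 + ((3 - 4) + f²) = -6 + (-1 + f²) = -7 + f²)
-P(194) = -(-7 + 194²) = -(-7 + 37636) = -1*37629 = -37629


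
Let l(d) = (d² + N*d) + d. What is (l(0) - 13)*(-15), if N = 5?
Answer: 195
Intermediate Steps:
l(d) = d² + 6*d (l(d) = (d² + 5*d) + d = d² + 6*d)
(l(0) - 13)*(-15) = (0*(6 + 0) - 13)*(-15) = (0*6 - 13)*(-15) = (0 - 13)*(-15) = -13*(-15) = 195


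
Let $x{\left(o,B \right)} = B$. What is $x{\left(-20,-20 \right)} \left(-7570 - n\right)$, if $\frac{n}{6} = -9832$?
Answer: $-1028440$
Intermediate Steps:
$n = -58992$ ($n = 6 \left(-9832\right) = -58992$)
$x{\left(-20,-20 \right)} \left(-7570 - n\right) = - 20 \left(-7570 - -58992\right) = - 20 \left(-7570 + 58992\right) = \left(-20\right) 51422 = -1028440$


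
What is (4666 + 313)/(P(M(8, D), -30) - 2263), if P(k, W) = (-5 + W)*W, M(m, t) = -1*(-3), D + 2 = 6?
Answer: -4979/1213 ≈ -4.1047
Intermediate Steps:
D = 4 (D = -2 + 6 = 4)
M(m, t) = 3
P(k, W) = W*(-5 + W)
(4666 + 313)/(P(M(8, D), -30) - 2263) = (4666 + 313)/(-30*(-5 - 30) - 2263) = 4979/(-30*(-35) - 2263) = 4979/(1050 - 2263) = 4979/(-1213) = 4979*(-1/1213) = -4979/1213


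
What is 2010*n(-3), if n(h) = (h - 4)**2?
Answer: 98490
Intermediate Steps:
n(h) = (-4 + h)**2
2010*n(-3) = 2010*(-4 - 3)**2 = 2010*(-7)**2 = 2010*49 = 98490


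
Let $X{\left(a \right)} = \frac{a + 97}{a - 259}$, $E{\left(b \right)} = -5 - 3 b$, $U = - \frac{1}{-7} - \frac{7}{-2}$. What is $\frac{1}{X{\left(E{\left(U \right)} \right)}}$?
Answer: $- \frac{3849}{1135} \approx -3.3912$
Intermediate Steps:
$U = \frac{51}{14}$ ($U = \left(-1\right) \left(- \frac{1}{7}\right) - - \frac{7}{2} = \frac{1}{7} + \frac{7}{2} = \frac{51}{14} \approx 3.6429$)
$X{\left(a \right)} = \frac{97 + a}{-259 + a}$
$\frac{1}{X{\left(E{\left(U \right)} \right)}} = \frac{1}{\frac{1}{-259 - \frac{223}{14}} \left(97 - \frac{223}{14}\right)} = \frac{1}{\frac{1}{- \frac{3849}{14}} \cdot \frac{1135}{14}} = \frac{1}{\left(- \frac{14}{3849}\right) \frac{1135}{14}} = \frac{1}{- \frac{1135}{3849}} = - \frac{3849}{1135}$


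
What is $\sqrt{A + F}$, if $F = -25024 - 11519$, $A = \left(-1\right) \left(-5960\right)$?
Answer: $i \sqrt{30583} \approx 174.88 i$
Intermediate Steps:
$A = 5960$
$F = -36543$
$\sqrt{A + F} = \sqrt{5960 - 36543} = \sqrt{-30583} = i \sqrt{30583}$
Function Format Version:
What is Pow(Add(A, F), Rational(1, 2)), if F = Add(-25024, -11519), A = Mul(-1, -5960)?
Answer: Mul(I, Pow(30583, Rational(1, 2))) ≈ Mul(174.88, I)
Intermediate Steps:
A = 5960
F = -36543
Pow(Add(A, F), Rational(1, 2)) = Pow(Add(5960, -36543), Rational(1, 2)) = Pow(-30583, Rational(1, 2)) = Mul(I, Pow(30583, Rational(1, 2)))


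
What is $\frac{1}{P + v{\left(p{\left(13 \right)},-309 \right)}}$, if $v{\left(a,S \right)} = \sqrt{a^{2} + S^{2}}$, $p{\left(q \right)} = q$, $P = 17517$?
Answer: $\frac{17517}{306749639} - \frac{5 \sqrt{3826}}{306749639} \approx 5.6097 \cdot 10^{-5}$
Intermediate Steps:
$v{\left(a,S \right)} = \sqrt{S^{2} + a^{2}}$
$\frac{1}{P + v{\left(p{\left(13 \right)},-309 \right)}} = \frac{1}{17517 + \sqrt{\left(-309\right)^{2} + 13^{2}}} = \frac{1}{17517 + \sqrt{95481 + 169}} = \frac{1}{17517 + \sqrt{95650}} = \frac{1}{17517 + 5 \sqrt{3826}}$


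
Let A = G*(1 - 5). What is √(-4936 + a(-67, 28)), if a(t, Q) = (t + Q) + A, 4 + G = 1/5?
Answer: I*√123995/5 ≈ 70.426*I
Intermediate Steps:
G = -19/5 (G = -4 + 1/5 = -4 + ⅕ = -19/5 ≈ -3.8000)
A = 76/5 (A = -19*(1 - 5)/5 = -19/5*(-4) = 76/5 ≈ 15.200)
a(t, Q) = 76/5 + Q + t (a(t, Q) = (t + Q) + 76/5 = (Q + t) + 76/5 = 76/5 + Q + t)
√(-4936 + a(-67, 28)) = √(-4936 + (76/5 + 28 - 67)) = √(-4936 - 119/5) = √(-24799/5) = I*√123995/5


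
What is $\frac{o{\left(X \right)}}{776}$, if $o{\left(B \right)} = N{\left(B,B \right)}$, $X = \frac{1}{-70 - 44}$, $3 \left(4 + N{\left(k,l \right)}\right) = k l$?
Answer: $- \frac{155951}{30254688} \approx -0.0051546$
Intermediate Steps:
$N{\left(k,l \right)} = -4 + \frac{k l}{3}$
$X = - \frac{1}{114}$ ($X = \frac{1}{-114} = - \frac{1}{114} \approx -0.0087719$)
$o{\left(B \right)} = -4 + \frac{B^{2}}{3}$ ($o{\left(B \right)} = -4 + \frac{B B}{3} = -4 + \frac{B^{2}}{3}$)
$\frac{o{\left(X \right)}}{776} = \frac{-4 + \frac{\left(- \frac{1}{114}\right)^{2}}{3}}{776} = \left(-4 + \frac{1}{3} \cdot \frac{1}{12996}\right) \frac{1}{776} = \left(-4 + \frac{1}{38988}\right) \frac{1}{776} = \left(- \frac{155951}{38988}\right) \frac{1}{776} = - \frac{155951}{30254688}$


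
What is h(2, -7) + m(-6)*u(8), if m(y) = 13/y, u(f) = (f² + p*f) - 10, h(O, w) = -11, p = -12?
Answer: 80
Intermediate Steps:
u(f) = -10 + f² - 12*f (u(f) = (f² - 12*f) - 10 = -10 + f² - 12*f)
h(2, -7) + m(-6)*u(8) = -11 + (13/(-6))*(-10 + 8² - 12*8) = -11 + (13*(-⅙))*(-10 + 64 - 96) = -11 - 13/6*(-42) = -11 + 91 = 80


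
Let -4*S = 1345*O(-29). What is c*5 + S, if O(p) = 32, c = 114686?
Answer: 562670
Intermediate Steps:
S = -10760 (S = -1345*32/4 = -¼*43040 = -10760)
c*5 + S = 114686*5 - 10760 = 573430 - 10760 = 562670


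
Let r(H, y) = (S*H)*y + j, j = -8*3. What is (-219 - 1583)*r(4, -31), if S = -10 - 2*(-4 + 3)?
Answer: -1744336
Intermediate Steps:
j = -24
S = -8 (S = -10 - 2*(-1) = -10 - 1*(-2) = -10 + 2 = -8)
r(H, y) = -24 - 8*H*y (r(H, y) = (-8*H)*y - 24 = -8*H*y - 24 = -24 - 8*H*y)
(-219 - 1583)*r(4, -31) = (-219 - 1583)*(-24 - 8*4*(-31)) = -1802*(-24 + 992) = -1802*968 = -1744336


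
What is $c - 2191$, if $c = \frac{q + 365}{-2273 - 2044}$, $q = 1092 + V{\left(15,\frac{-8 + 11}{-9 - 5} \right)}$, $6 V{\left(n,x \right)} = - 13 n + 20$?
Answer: $- \frac{56759849}{25902} \approx -2191.3$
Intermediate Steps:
$V{\left(n,x \right)} = \frac{10}{3} - \frac{13 n}{6}$ ($V{\left(n,x \right)} = \frac{- 13 n + 20}{6} = \frac{20 - 13 n}{6} = \frac{10}{3} - \frac{13 n}{6}$)
$q = \frac{6377}{6}$ ($q = 1092 + \left(\frac{10}{3} - \frac{65}{2}\right) = 1092 - \frac{175}{6} = \frac{6377}{6} \approx 1062.8$)
$c = - \frac{8567}{25902}$ ($c = \frac{\frac{6377}{6} + 365}{-2273 - 2044} = \frac{8567}{6 \left(-4317\right)} = \frac{8567}{6} \left(- \frac{1}{4317}\right) = - \frac{8567}{25902} \approx -0.33075$)
$c - 2191 = - \frac{8567}{25902} - 2191 = - \frac{56759849}{25902}$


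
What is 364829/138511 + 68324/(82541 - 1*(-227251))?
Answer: 30621182783/10727399928 ≈ 2.8545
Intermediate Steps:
364829/138511 + 68324/(82541 - 1*(-227251)) = 364829*(1/138511) + 68324/(82541 + 227251) = 364829/138511 + 68324/309792 = 364829/138511 + 68324*(1/309792) = 364829/138511 + 17081/77448 = 30621182783/10727399928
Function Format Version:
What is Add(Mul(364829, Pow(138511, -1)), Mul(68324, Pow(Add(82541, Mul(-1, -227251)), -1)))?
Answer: Rational(30621182783, 10727399928) ≈ 2.8545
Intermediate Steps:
Add(Mul(364829, Pow(138511, -1)), Mul(68324, Pow(Add(82541, Mul(-1, -227251)), -1))) = Add(Mul(364829, Rational(1, 138511)), Mul(68324, Pow(Add(82541, 227251), -1))) = Add(Rational(364829, 138511), Mul(68324, Pow(309792, -1))) = Add(Rational(364829, 138511), Mul(68324, Rational(1, 309792))) = Add(Rational(364829, 138511), Rational(17081, 77448)) = Rational(30621182783, 10727399928)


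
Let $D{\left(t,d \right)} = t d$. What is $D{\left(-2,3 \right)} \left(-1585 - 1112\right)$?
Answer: $16182$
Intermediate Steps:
$D{\left(t,d \right)} = d t$
$D{\left(-2,3 \right)} \left(-1585 - 1112\right) = 3 \left(-2\right) \left(-1585 - 1112\right) = \left(-6\right) \left(-2697\right) = 16182$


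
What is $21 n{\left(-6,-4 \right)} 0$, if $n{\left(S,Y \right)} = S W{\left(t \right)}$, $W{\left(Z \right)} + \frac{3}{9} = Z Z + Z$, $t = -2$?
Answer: $0$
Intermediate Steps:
$W{\left(Z \right)} = - \frac{1}{3} + Z + Z^{2}$ ($W{\left(Z \right)} = - \frac{1}{3} + \left(Z Z + Z\right) = - \frac{1}{3} + \left(Z^{2} + Z\right) = - \frac{1}{3} + \left(Z + Z^{2}\right) = - \frac{1}{3} + Z + Z^{2}$)
$n{\left(S,Y \right)} = \frac{5 S}{3}$ ($n{\left(S,Y \right)} = S \left(- \frac{1}{3} - 2 + \left(-2\right)^{2}\right) = S \left(- \frac{1}{3} - 2 + 4\right) = S \frac{5}{3} = \frac{5 S}{3}$)
$21 n{\left(-6,-4 \right)} 0 = 21 \cdot \frac{5}{3} \left(-6\right) 0 = 21 \left(-10\right) 0 = \left(-210\right) 0 = 0$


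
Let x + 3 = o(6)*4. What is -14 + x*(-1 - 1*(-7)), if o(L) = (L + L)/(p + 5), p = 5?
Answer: -16/5 ≈ -3.2000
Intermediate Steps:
o(L) = L/5 (o(L) = (L + L)/(5 + 5) = (2*L)/10 = (2*L)*(⅒) = L/5)
x = 9/5 (x = -3 + ((⅕)*6)*4 = -3 + (6/5)*4 = -3 + 24/5 = 9/5 ≈ 1.8000)
-14 + x*(-1 - 1*(-7)) = -14 + 9*(-1 - 1*(-7))/5 = -14 + 9*(-1 + 7)/5 = -14 + (9/5)*6 = -14 + 54/5 = -16/5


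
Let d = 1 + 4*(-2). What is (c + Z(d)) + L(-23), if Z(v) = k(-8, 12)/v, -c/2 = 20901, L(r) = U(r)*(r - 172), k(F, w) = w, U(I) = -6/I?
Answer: -6738588/161 ≈ -41855.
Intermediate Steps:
L(r) = -6*(-172 + r)/r (L(r) = (-6/r)*(r - 172) = (-6/r)*(-172 + r) = -6*(-172 + r)/r)
c = -41802 (c = -2*20901 = -41802)
d = -7 (d = 1 - 8 = -7)
Z(v) = 12/v
(c + Z(d)) + L(-23) = (-41802 + 12/(-7)) + (-6 + 1032/(-23)) = (-41802 + 12*(-1/7)) + (-6 + 1032*(-1/23)) = (-41802 - 12/7) + (-6 - 1032/23) = -292626/7 - 1170/23 = -6738588/161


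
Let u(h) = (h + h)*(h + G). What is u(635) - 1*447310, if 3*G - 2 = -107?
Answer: 314690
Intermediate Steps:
G = -35 (G = ⅔ + (⅓)*(-107) = ⅔ - 107/3 = -35)
u(h) = 2*h*(-35 + h) (u(h) = (h + h)*(h - 35) = (2*h)*(-35 + h) = 2*h*(-35 + h))
u(635) - 1*447310 = 2*635*(-35 + 635) - 1*447310 = 2*635*600 - 447310 = 762000 - 447310 = 314690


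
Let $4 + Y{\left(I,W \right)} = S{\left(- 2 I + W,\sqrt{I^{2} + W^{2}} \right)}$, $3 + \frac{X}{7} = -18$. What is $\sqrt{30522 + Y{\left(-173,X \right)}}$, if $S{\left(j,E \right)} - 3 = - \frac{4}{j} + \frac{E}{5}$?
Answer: $\frac{\sqrt{30216533125 + 198005 \sqrt{51538}}}{995} \approx 174.83$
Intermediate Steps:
$X = -147$ ($X = -21 + 7 \left(-18\right) = -21 - 126 = -147$)
$S{\left(j,E \right)} = 3 - \frac{4}{j} + \frac{E}{5}$ ($S{\left(j,E \right)} = 3 + \left(- \frac{4}{j} + \frac{E}{5}\right) = 3 - \frac{4}{j} + \frac{E}{5}$)
$Y{\left(I,W \right)} = -1 - \frac{4}{W - 2 I} + \frac{\sqrt{I^{2} + W^{2}}}{5}$ ($Y{\left(I,W \right)} = -4 + \left(3 - \frac{4}{- 2 I + W} + \frac{\sqrt{I^{2} + W^{2}}}{5}\right) = -4 + \left(3 - \frac{4}{W - 2 I} + \frac{\sqrt{I^{2} + W^{2}}}{5}\right) = -1 - \frac{4}{W - 2 I} + \frac{\sqrt{I^{2} + W^{2}}}{5}$)
$\sqrt{30522 + Y{\left(-173,X \right)}} = \sqrt{30522 + \frac{20 + \left(-5 + \sqrt{\left(-173\right)^{2} + \left(-147\right)^{2}}\right) \left(\left(-1\right) \left(-147\right) + 2 \left(-173\right)\right)}{5 \left(\left(-1\right) \left(-147\right) + 2 \left(-173\right)\right)}} = \sqrt{30522 + \frac{20 + \left(-5 + \sqrt{29929 + 21609}\right) \left(147 - 346\right)}{5 \left(147 - 346\right)}} = \sqrt{30522 + \frac{20 + \left(-5 + \sqrt{51538}\right) \left(-199\right)}{5 \left(-199\right)}} = \sqrt{30522 + \frac{1}{5} \left(- \frac{1}{199}\right) \left(20 + \left(995 - 199 \sqrt{51538}\right)\right)} = \sqrt{30522 + \frac{1}{5} \left(- \frac{1}{199}\right) \left(1015 - 199 \sqrt{51538}\right)} = \sqrt{30522 - \left(\frac{203}{199} - \frac{\sqrt{51538}}{5}\right)} = \sqrt{\frac{6073675}{199} + \frac{\sqrt{51538}}{5}}$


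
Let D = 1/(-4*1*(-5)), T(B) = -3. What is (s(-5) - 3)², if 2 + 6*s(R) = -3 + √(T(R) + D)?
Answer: (230 - I*√295)²/3600 ≈ 14.613 - 2.1947*I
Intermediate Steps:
D = 1/20 (D = 1/(-4*(-5)) = 1/20 ≈ 0.050000)
s(R) = -⅚ + I*√295/60 (s(R) = -⅓ + (-3 + √(-3 + 1/20))/6 = -⅓ + (-3 + √(-59/20))/6 = -⅓ + (-3 + I*√295/10)/6 = -⅓ + (-½ + I*√295/60) = -⅚ + I*√295/60)
(s(-5) - 3)² = ((-⅚ + I*√295/60) - 3)² = (-23/6 + I*√295/60)²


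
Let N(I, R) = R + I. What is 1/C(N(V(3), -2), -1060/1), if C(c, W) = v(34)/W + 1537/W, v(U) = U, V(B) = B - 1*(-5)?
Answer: -1060/1571 ≈ -0.67473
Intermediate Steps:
V(B) = 5 + B (V(B) = B + 5 = 5 + B)
N(I, R) = I + R
C(c, W) = 1571/W (C(c, W) = 34/W + 1537/W = 1571/W)
1/C(N(V(3), -2), -1060/1) = 1/(1571/((-1060/1))) = 1/(1571/((-1060*1))) = 1/(1571/(-1060)) = 1/(1571*(-1/1060)) = 1/(-1571/1060) = -1060/1571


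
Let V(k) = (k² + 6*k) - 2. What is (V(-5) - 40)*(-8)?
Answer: 376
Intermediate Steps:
V(k) = -2 + k² + 6*k
(V(-5) - 40)*(-8) = ((-2 + (-5)² + 6*(-5)) - 40)*(-8) = ((-2 + 25 - 30) - 40)*(-8) = (-7 - 40)*(-8) = -47*(-8) = 376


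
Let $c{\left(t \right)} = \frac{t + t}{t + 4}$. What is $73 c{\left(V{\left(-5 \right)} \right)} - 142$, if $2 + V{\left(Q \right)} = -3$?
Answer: $588$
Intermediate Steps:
$V{\left(Q \right)} = -5$ ($V{\left(Q \right)} = -2 - 3 = -5$)
$c{\left(t \right)} = \frac{2 t}{4 + t}$
$73 c{\left(V{\left(-5 \right)} \right)} - 142 = 73 \cdot 2 \left(-5\right) \frac{1}{4 - 5} - 142 = 73 \cdot 2 \left(-5\right) \frac{1}{-1} - 142 = 73 \cdot 2 \left(-5\right) \left(-1\right) - 142 = 73 \cdot 10 - 142 = 730 - 142 = 588$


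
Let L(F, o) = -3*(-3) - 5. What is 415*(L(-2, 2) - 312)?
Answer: -127820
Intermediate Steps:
L(F, o) = 4 (L(F, o) = 9 - 5 = 4)
415*(L(-2, 2) - 312) = 415*(4 - 312) = 415*(-308) = -127820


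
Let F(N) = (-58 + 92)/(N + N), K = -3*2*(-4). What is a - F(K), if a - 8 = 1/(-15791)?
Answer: 2763401/378984 ≈ 7.2916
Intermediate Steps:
K = 24 (K = -6*(-4) = 24)
a = 126327/15791 (a = 8 + 1/(-15791) = 8 - 1/15791 = 126327/15791 ≈ 7.9999)
F(N) = 17/N (F(N) = 34/((2*N)) = 34*(1/(2*N)) = 17/N)
a - F(K) = 126327/15791 - 17/24 = 2763401/378984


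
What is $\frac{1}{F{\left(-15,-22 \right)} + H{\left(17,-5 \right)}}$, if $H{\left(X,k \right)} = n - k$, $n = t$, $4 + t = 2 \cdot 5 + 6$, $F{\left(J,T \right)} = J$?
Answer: $\frac{1}{2} \approx 0.5$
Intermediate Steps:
$t = 12$ ($t = -4 + \left(2 \cdot 5 + 6\right) = -4 + \left(10 + 6\right) = -4 + 16 = 12$)
$n = 12$
$H{\left(X,k \right)} = 12 - k$
$\frac{1}{F{\left(-15,-22 \right)} + H{\left(17,-5 \right)}} = \frac{1}{-15 + \left(12 - -5\right)} = \frac{1}{-15 + \left(12 + 5\right)} = \frac{1}{-15 + 17} = \frac{1}{2}$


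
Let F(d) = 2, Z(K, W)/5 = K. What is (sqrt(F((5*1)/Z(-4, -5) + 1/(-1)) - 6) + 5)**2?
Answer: 21 + 20*I ≈ 21.0 + 20.0*I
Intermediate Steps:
Z(K, W) = 5*K
(sqrt(F((5*1)/Z(-4, -5) + 1/(-1)) - 6) + 5)**2 = (sqrt(2 - 6) + 5)**2 = (sqrt(-4) + 5)**2 = (2*I + 5)**2 = (5 + 2*I)**2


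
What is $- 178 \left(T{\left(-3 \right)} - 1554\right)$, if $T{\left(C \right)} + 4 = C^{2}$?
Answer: $275722$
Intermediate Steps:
$T{\left(C \right)} = -4 + C^{2}$
$- 178 \left(T{\left(-3 \right)} - 1554\right) = - 178 \left(\left(-4 + \left(-3\right)^{2}\right) - 1554\right) = - 178 \left(\left(-4 + 9\right) - 1554\right) = - 178 \left(5 - 1554\right) = \left(-178\right) \left(-1549\right) = 275722$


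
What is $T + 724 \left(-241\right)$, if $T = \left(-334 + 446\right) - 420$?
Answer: $-174792$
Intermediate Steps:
$T = -308$ ($T = 112 - 420 = -308$)
$T + 724 \left(-241\right) = -308 + 724 \left(-241\right) = -308 - 174484 = -174792$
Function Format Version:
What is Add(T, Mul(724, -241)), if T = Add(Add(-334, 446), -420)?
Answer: -174792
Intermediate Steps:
T = -308 (T = Add(112, -420) = -308)
Add(T, Mul(724, -241)) = Add(-308, Mul(724, -241)) = Add(-308, -174484) = -174792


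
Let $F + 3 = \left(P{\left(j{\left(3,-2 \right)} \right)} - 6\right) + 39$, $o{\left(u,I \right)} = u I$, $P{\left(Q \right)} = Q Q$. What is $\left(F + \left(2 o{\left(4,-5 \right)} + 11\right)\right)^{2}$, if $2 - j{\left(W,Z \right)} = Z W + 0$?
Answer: $4225$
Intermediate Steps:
$j{\left(W,Z \right)} = 2 - W Z$ ($j{\left(W,Z \right)} = 2 - \left(Z W + 0\right) = 2 - \left(W Z + 0\right) = 2 - W Z$)
$P{\left(Q \right)} = Q^{2}$
$o{\left(u,I \right)} = I u$
$F = 94$ ($F = -3 - \left(-33 - \left(2 - 3 \left(-2\right)\right)^{2}\right) = -3 - \left(-33 - \left(2 + 6\right)^{2}\right) = -3 + \left(\left(8^{2} - 6\right) + 39\right) = -3 + \left(\left(64 - 6\right) + 39\right) = -3 + \left(58 + 39\right) = -3 + 97 = 94$)
$\left(F + \left(2 o{\left(4,-5 \right)} + 11\right)\right)^{2} = \left(94 + \left(2 \left(\left(-5\right) 4\right) + 11\right)\right)^{2} = \left(94 + \left(2 \left(-20\right) + 11\right)\right)^{2} = \left(94 + \left(-40 + 11\right)\right)^{2} = \left(94 - 29\right)^{2} = 65^{2} = 4225$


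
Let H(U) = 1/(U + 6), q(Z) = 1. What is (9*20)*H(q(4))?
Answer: 180/7 ≈ 25.714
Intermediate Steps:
H(U) = 1/(6 + U)
(9*20)*H(q(4)) = (9*20)/(6 + 1) = 180/7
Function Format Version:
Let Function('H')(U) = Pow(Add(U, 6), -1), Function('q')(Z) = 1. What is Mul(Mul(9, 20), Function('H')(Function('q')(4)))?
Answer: Rational(180, 7) ≈ 25.714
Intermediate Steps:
Function('H')(U) = Pow(Add(6, U), -1)
Mul(Mul(9, 20), Function('H')(Function('q')(4))) = Mul(Mul(9, 20), Pow(Add(6, 1), -1)) = Mul(180, Pow(7, -1)) = Mul(180, Rational(1, 7)) = Rational(180, 7)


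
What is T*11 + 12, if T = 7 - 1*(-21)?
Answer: 320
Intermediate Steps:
T = 28 (T = 7 + 21 = 28)
T*11 + 12 = 28*11 + 12 = 308 + 12 = 320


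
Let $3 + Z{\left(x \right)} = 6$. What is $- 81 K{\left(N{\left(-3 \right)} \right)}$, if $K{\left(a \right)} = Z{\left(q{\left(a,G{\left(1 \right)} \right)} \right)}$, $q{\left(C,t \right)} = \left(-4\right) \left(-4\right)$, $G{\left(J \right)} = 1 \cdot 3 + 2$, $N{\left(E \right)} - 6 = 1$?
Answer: $-243$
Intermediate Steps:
$N{\left(E \right)} = 7$ ($N{\left(E \right)} = 6 + 1 = 7$)
$G{\left(J \right)} = 5$ ($G{\left(J \right)} = 3 + 2 = 5$)
$q{\left(C,t \right)} = 16$
$Z{\left(x \right)} = 3$ ($Z{\left(x \right)} = -3 + 6 = 3$)
$K{\left(a \right)} = 3$
$- 81 K{\left(N{\left(-3 \right)} \right)} = \left(-81\right) 3 = -243$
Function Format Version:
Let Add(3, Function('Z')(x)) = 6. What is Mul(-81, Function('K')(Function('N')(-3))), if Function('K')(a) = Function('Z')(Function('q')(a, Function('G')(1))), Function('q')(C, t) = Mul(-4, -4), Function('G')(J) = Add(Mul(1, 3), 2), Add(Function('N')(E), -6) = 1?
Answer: -243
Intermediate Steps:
Function('N')(E) = 7 (Function('N')(E) = Add(6, 1) = 7)
Function('G')(J) = 5 (Function('G')(J) = Add(3, 2) = 5)
Function('q')(C, t) = 16
Function('Z')(x) = 3 (Function('Z')(x) = Add(-3, 6) = 3)
Function('K')(a) = 3
Mul(-81, Function('K')(Function('N')(-3))) = Mul(-81, 3) = -243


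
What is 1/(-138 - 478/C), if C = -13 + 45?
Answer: -16/2447 ≈ -0.0065386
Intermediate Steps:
C = 32
1/(-138 - 478/C) = 1/(-138 - 478/32) = 1/(-138 - 478*1/32) = 1/(-138 - 239/16) = 1/(-2447/16) = -16/2447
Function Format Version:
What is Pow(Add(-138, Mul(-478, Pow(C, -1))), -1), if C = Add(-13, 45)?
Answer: Rational(-16, 2447) ≈ -0.0065386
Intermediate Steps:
C = 32
Pow(Add(-138, Mul(-478, Pow(C, -1))), -1) = Pow(Add(-138, Mul(-478, Pow(32, -1))), -1) = Pow(Add(-138, Mul(-478, Rational(1, 32))), -1) = Pow(Add(-138, Rational(-239, 16)), -1) = Pow(Rational(-2447, 16), -1) = Rational(-16, 2447)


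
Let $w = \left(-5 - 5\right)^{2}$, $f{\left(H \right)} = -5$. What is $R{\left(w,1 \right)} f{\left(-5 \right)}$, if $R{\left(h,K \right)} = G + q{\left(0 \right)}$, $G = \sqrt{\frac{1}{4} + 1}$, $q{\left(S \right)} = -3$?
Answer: $15 - \frac{5 \sqrt{5}}{2} \approx 9.4098$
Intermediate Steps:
$G = \frac{\sqrt{5}}{2}$ ($G = \sqrt{\frac{1}{4} + 1} = \sqrt{\frac{5}{4}} = \frac{\sqrt{5}}{2} \approx 1.118$)
$w = 100$ ($w = \left(-10\right)^{2} = 100$)
$R{\left(h,K \right)} = -3 + \frac{\sqrt{5}}{2}$ ($R{\left(h,K \right)} = \frac{\sqrt{5}}{2} - 3 = -3 + \frac{\sqrt{5}}{2}$)
$R{\left(w,1 \right)} f{\left(-5 \right)} = \left(-3 + \frac{\sqrt{5}}{2}\right) \left(-5\right) = 15 - \frac{5 \sqrt{5}}{2}$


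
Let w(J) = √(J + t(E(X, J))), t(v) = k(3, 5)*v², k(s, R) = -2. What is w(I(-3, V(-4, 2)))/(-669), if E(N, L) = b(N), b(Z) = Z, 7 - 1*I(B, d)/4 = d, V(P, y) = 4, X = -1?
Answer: -√10/669 ≈ -0.0047269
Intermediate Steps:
I(B, d) = 28 - 4*d
E(N, L) = N
t(v) = -2*v²
w(J) = √(-2 + J) (w(J) = √(J - 2*(-1)²) = √(J - 2*1) = √(J - 2) = √(-2 + J))
w(I(-3, V(-4, 2)))/(-669) = √(-2 + (28 - 4*4))/(-669) = √(-2 + (28 - 16))*(-1/669) = √(-2 + 12)*(-1/669) = √10*(-1/669) = -√10/669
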